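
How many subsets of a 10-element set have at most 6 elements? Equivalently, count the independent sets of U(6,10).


Independent sets of U(6,10) are all subsets of size <= 6.
Count = (10 choose 0) + (10 choose 1) + (10 choose 2) + (10 choose 3) + (10 choose 4) + (10 choose 5) + (10 choose 6)
     = 1 + 10 + 45 + 120 + 210 + 252 + 210
     = 848.

848


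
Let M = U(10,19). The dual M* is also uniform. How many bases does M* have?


The dual of U(r,n) is U(n-r, n) = U(9,19).
Bases of U(9,19) are all (9)-element subsets.
|B(M*)| = C(19,9) = 92378.

92378


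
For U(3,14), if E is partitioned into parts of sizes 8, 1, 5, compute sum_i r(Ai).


r(Ai) = min(|Ai|, 3) for each part.
Sum = min(8,3) + min(1,3) + min(5,3)
    = 3 + 1 + 3
    = 7.

7


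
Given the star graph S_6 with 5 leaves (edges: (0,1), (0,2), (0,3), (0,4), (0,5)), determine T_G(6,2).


A star on 6 vertices is a tree with 5 edges.
T(x,y) = x^(5) for any tree.
T(6,2) = 6^5 = 7776.

7776


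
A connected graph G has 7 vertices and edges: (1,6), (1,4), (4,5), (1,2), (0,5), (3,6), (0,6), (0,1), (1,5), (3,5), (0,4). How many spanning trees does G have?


By Kirchhoff's matrix tree theorem, the number of spanning trees equals
the determinant of any cofactor of the Laplacian matrix L.
G has 7 vertices and 11 edges.
Computing the (6 x 6) cofactor determinant gives 115.

115


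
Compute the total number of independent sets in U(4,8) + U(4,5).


For a direct sum, |I(M1+M2)| = |I(M1)| * |I(M2)|.
|I(U(4,8))| = sum C(8,k) for k=0..4 = 163.
|I(U(4,5))| = sum C(5,k) for k=0..4 = 31.
Total = 163 * 31 = 5053.

5053


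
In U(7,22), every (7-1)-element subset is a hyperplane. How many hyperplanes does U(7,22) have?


Hyperplanes of U(7,22) are flats of rank 6.
In a uniform matroid, these are exactly the (6)-element subsets.
Count = C(22,6) = 22! / (6! * 16!) = 74613.

74613


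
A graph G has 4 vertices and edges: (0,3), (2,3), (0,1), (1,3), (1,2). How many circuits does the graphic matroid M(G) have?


A circuit in a graphic matroid = edge set of a simple cycle.
G has 4 vertices and 5 edges.
Enumerating all minimal edge subsets forming cycles...
Total circuits found: 3.

3


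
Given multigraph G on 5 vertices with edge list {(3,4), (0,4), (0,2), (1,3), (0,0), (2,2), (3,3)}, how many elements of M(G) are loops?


In a graphic matroid, a loop is a self-loop edge (u,u) with rank 0.
Examining all 7 edges for self-loops...
Self-loops found: (0,0), (2,2), (3,3)
Number of loops = 3.

3


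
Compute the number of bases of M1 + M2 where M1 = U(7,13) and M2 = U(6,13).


Bases of a direct sum M1 + M2: |B| = |B(M1)| * |B(M2)|.
|B(U(7,13))| = C(13,7) = 1716.
|B(U(6,13))| = C(13,6) = 1716.
Total bases = 1716 * 1716 = 2944656.

2944656


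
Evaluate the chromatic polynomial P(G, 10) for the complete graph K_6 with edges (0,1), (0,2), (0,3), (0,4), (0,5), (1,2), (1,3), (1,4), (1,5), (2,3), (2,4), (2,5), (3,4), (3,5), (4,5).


P(K_6, k) = k(k-1)(k-2)...(k-5).
P(10) = (10) * (9) * (8) * (7) * (6) * (5) = 151200.

151200


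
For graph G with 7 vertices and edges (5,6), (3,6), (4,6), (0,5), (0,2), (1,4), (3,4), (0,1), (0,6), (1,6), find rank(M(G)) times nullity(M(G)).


r(M) = |V| - c = 7 - 1 = 6.
nullity = |E| - r(M) = 10 - 6 = 4.
Product = 6 * 4 = 24.

24


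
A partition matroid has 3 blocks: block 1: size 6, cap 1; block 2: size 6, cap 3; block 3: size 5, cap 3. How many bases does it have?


A basis picks exactly ci elements from block i.
Number of bases = product of C(|Si|, ci).
= C(6,1) * C(6,3) * C(5,3)
= 6 * 20 * 10
= 1200.

1200


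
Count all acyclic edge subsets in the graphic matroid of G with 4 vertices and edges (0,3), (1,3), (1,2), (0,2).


An independent set in a graphic matroid is an acyclic edge subset.
G has 4 vertices and 4 edges.
Enumerate all 2^4 = 16 subsets, checking for acyclicity.
Total independent sets = 15.

15


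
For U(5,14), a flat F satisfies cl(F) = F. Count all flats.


Flats of U(5,14): every subset of size < 5 is a flat, plus E itself.
Count = C(14,0) + C(14,1) + C(14,2) + C(14,3) + C(14,4) + 1
     = 1 + 14 + 91 + 364 + 1001 + 1
     = 1472.

1472


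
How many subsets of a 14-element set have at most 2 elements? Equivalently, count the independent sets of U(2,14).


Independent sets of U(2,14) are all subsets of size <= 2.
Count = (14 choose 0) + (14 choose 1) + (14 choose 2)
     = 1 + 14 + 91
     = 106.

106


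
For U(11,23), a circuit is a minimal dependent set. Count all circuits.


In U(11,23), circuits are the (12)-element subsets.
Any set of 12 elements is dependent, and removing any one element gives
an independent set of size 11, so it is a minimal dependent set.
Number of circuits = C(23,12) = 23! / (12! * 11!) = 1352078.

1352078


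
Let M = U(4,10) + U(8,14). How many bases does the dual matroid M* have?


(M1+M2)* = M1* + M2*.
M1* = U(6,10), bases: C(10,6) = 210.
M2* = U(6,14), bases: C(14,6) = 3003.
|B(M*)| = 210 * 3003 = 630630.

630630


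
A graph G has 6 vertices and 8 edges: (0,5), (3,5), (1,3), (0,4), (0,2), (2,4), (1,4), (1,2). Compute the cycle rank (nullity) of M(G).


Cycle rank (nullity) = |E| - r(M) = |E| - (|V| - c).
|E| = 8, |V| = 6, c = 1.
Nullity = 8 - (6 - 1) = 8 - 5 = 3.

3


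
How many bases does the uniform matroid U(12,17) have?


Bases of U(12,17) are all 12-element subsets of the 17-element ground set.
Number of bases = C(17,12).
C(17,12) = 6188.

6188


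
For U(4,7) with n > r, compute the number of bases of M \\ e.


Deleting e from U(4,7) gives U(4,6) since n > r.
Bases of U(4,6) = C(6,4) = 6! / (4! * 2!) = 15.

15


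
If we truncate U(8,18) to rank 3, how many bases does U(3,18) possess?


Truncating U(8,18) to rank 3 gives U(3,18).
Bases of U(3,18) are all 3-element subsets of 18 elements.
Number of bases = (18 choose 3) = 816.

816


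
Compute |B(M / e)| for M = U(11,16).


Contracting e from U(11,16) gives U(10,15).
Bases of U(10,15) = C(15,10) = 15! / (10! * 5!) = 3003.

3003


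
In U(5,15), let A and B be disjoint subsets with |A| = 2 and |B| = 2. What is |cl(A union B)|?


|A union B| = 2 + 2 = 4 (disjoint).
In U(5,15), cl(S) = S if |S| < 5, else cl(S) = E.
Since 4 < 5, cl(A union B) = A union B.
|cl(A union B)| = 4.

4


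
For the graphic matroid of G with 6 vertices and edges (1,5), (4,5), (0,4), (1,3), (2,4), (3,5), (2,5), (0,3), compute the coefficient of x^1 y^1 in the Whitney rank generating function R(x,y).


R(x,y) = sum over A in 2^E of x^(r(E)-r(A)) * y^(|A|-r(A)).
G has 6 vertices, 8 edges. r(E) = 5.
Enumerate all 2^8 = 256 subsets.
Count subsets with r(E)-r(A)=1 and |A|-r(A)=1: 26.

26


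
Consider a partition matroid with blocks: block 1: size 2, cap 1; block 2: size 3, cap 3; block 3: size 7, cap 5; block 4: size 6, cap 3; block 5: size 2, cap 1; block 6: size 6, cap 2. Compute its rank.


Rank of a partition matroid = sum of min(|Si|, ci) for each block.
= min(2,1) + min(3,3) + min(7,5) + min(6,3) + min(2,1) + min(6,2)
= 1 + 3 + 5 + 3 + 1 + 2
= 15.

15


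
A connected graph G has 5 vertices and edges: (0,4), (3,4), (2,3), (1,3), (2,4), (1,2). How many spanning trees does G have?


By Kirchhoff's matrix tree theorem, the number of spanning trees equals
the determinant of any cofactor of the Laplacian matrix L.
G has 5 vertices and 6 edges.
Computing the (4 x 4) cofactor determinant gives 8.

8


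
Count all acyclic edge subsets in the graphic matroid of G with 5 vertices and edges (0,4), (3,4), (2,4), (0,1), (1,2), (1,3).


An independent set in a graphic matroid is an acyclic edge subset.
G has 5 vertices and 6 edges.
Enumerate all 2^6 = 64 subsets, checking for acyclicity.
Total independent sets = 54.

54


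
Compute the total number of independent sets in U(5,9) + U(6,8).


For a direct sum, |I(M1+M2)| = |I(M1)| * |I(M2)|.
|I(U(5,9))| = sum C(9,k) for k=0..5 = 382.
|I(U(6,8))| = sum C(8,k) for k=0..6 = 247.
Total = 382 * 247 = 94354.

94354


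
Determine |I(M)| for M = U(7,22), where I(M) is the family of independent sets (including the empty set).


Independent sets of U(7,22) are all subsets of size <= 7.
Count = C(22,0) + C(22,1) + C(22,2) + C(22,3) + C(22,4) + C(22,5) + C(22,6) + C(22,7)
     = 1 + 22 + 231 + 1540 + 7315 + 26334 + 74613 + 170544
     = 280600.

280600


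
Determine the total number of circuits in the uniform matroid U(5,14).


In U(5,14), circuits are the (6)-element subsets.
Any set of 6 elements is dependent, and removing any one element gives
an independent set of size 5, so it is a minimal dependent set.
Number of circuits = (14 choose 6) = 3003.

3003


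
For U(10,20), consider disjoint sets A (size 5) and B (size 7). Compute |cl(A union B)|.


|A union B| = 5 + 7 = 12 (disjoint).
In U(10,20), cl(S) = S if |S| < 10, else cl(S) = E.
Since 12 >= 10, cl(A union B) = E.
|cl(A union B)| = 20.

20


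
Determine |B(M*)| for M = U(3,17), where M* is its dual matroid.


The dual of U(r,n) is U(n-r, n) = U(14,17).
Bases of U(14,17) are all (14)-element subsets.
|B(M*)| = (17 choose 14) = 680.

680


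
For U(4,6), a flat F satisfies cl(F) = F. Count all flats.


Flats of U(4,6): every subset of size < 4 is a flat, plus E itself.
Count = (6 choose 0) + (6 choose 1) + (6 choose 2) + (6 choose 3) + 1
     = 1 + 6 + 15 + 20 + 1
     = 43.

43


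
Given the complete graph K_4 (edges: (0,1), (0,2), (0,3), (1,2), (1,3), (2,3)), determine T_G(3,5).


T(K_4; x,y) = x^3 + 3x^2 + 4xy + 2x + y^3 + 3y^2 + 2y.
Substituting x=3, y=5:
= 27 + 27 + 60 + 6 + 125 + 75 + 10
= 330.

330


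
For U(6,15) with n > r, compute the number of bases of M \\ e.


Deleting e from U(6,15) gives U(6,14) since n > r.
Bases of U(6,14) = C(14,6) = 3003.

3003


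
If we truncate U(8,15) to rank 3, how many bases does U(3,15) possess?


Truncating U(8,15) to rank 3 gives U(3,15).
Bases of U(3,15) are all 3-element subsets of 15 elements.
Number of bases = (15 choose 3) = 455.

455


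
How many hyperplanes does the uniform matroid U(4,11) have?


Hyperplanes of U(4,11) are flats of rank 3.
In a uniform matroid, these are exactly the (3)-element subsets.
Count = (11 choose 3) = 165.

165


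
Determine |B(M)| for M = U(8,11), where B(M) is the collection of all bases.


Bases of U(8,11) are all 8-element subsets of the 11-element ground set.
Number of bases = C(11,8).
(11 choose 8) = 165.

165


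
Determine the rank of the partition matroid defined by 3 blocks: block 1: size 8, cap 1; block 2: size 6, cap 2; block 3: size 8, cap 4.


Rank of a partition matroid = sum of min(|Si|, ci) for each block.
= min(8,1) + min(6,2) + min(8,4)
= 1 + 2 + 4
= 7.

7


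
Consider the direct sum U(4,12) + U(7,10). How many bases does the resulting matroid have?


Bases of a direct sum M1 + M2: |B| = |B(M1)| * |B(M2)|.
|B(U(4,12))| = C(12,4) = 495.
|B(U(7,10))| = C(10,7) = 120.
Total bases = 495 * 120 = 59400.

59400


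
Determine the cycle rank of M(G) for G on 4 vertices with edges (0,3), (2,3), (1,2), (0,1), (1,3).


Cycle rank (nullity) = |E| - r(M) = |E| - (|V| - c).
|E| = 5, |V| = 4, c = 1.
Nullity = 5 - (4 - 1) = 5 - 3 = 2.

2


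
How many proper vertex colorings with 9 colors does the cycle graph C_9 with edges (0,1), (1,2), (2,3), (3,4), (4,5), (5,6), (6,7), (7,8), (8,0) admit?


P(C_9, k) = (k-1)^9 + (-1)^9*(k-1).
P(9) = (8)^9 - 8
= 134217728 - 8 = 134217720.

134217720


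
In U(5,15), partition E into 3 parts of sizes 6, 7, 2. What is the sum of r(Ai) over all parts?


r(Ai) = min(|Ai|, 5) for each part.
Sum = min(6,5) + min(7,5) + min(2,5)
    = 5 + 5 + 2
    = 12.

12


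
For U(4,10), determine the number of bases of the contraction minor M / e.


Contracting e from U(4,10) gives U(3,9).
Bases of U(3,9) = C(9,3) = 9! / (3! * 6!) = 84.

84


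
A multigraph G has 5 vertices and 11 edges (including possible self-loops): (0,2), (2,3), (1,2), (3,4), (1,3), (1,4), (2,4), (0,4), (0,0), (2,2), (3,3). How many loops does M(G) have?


In a graphic matroid, a loop is a self-loop edge (u,u) with rank 0.
Examining all 11 edges for self-loops...
Self-loops found: (0,0), (2,2), (3,3)
Number of loops = 3.

3


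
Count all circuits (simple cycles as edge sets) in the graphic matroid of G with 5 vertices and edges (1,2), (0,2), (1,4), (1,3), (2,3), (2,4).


A circuit in a graphic matroid = edge set of a simple cycle.
G has 5 vertices and 6 edges.
Enumerating all minimal edge subsets forming cycles...
Total circuits found: 3.

3


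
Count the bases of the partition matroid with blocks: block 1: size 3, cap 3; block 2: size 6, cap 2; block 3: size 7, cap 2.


A basis picks exactly ci elements from block i.
Number of bases = product of C(|Si|, ci).
= C(3,3) * C(6,2) * C(7,2)
= 1 * 15 * 21
= 315.

315


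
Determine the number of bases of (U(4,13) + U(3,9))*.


(M1+M2)* = M1* + M2*.
M1* = U(9,13), bases: C(13,9) = 715.
M2* = U(6,9), bases: C(9,6) = 84.
|B(M*)| = 715 * 84 = 60060.

60060


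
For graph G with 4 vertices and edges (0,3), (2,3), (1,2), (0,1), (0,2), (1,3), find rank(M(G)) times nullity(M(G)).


r(M) = |V| - c = 4 - 1 = 3.
nullity = |E| - r(M) = 6 - 3 = 3.
Product = 3 * 3 = 9.

9


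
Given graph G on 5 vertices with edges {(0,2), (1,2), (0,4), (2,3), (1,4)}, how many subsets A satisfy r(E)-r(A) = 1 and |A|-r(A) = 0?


R(x,y) = sum over A in 2^E of x^(r(E)-r(A)) * y^(|A|-r(A)).
G has 5 vertices, 5 edges. r(E) = 4.
Enumerate all 2^5 = 32 subsets.
Count subsets with r(E)-r(A)=1 and |A|-r(A)=0: 10.

10


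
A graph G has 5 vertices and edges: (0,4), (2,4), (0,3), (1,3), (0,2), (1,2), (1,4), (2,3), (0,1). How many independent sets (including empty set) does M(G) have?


An independent set in a graphic matroid is an acyclic edge subset.
G has 5 vertices and 9 edges.
Enumerate all 2^9 = 512 subsets, checking for acyclicity.
Total independent sets = 198.

198


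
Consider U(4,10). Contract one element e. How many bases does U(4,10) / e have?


Contracting e from U(4,10) gives U(3,9).
Bases of U(3,9) = C(9,3) = (9 * 8 * 7) / (1 * 2 * 3) = 84.

84


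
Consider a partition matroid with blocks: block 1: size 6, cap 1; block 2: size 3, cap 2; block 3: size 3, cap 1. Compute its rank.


Rank of a partition matroid = sum of min(|Si|, ci) for each block.
= min(6,1) + min(3,2) + min(3,1)
= 1 + 2 + 1
= 4.

4


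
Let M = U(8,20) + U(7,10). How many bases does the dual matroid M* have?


(M1+M2)* = M1* + M2*.
M1* = U(12,20), bases: C(20,12) = 125970.
M2* = U(3,10), bases: C(10,3) = 120.
|B(M*)| = 125970 * 120 = 15116400.

15116400


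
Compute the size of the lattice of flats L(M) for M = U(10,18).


Flats of U(10,18): every subset of size < 10 is a flat, plus E itself.
Count = C(18,0) + C(18,1) + C(18,2) + C(18,3) + C(18,4) + C(18,5) + C(18,6) + C(18,7) + C(18,8) + C(18,9) + 1
     = 1 + 18 + 153 + 816 + 3060 + 8568 + 18564 + 31824 + 43758 + 48620 + 1
     = 155383.

155383


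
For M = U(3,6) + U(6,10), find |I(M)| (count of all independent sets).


For a direct sum, |I(M1+M2)| = |I(M1)| * |I(M2)|.
|I(U(3,6))| = sum C(6,k) for k=0..3 = 42.
|I(U(6,10))| = sum C(10,k) for k=0..6 = 848.
Total = 42 * 848 = 35616.

35616


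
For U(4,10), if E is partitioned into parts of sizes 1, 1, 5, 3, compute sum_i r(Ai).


r(Ai) = min(|Ai|, 4) for each part.
Sum = min(1,4) + min(1,4) + min(5,4) + min(3,4)
    = 1 + 1 + 4 + 3
    = 9.

9


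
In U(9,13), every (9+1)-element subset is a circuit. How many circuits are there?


In U(9,13), circuits are the (10)-element subsets.
Any set of 10 elements is dependent, and removing any one element gives
an independent set of size 9, so it is a minimal dependent set.
Number of circuits = C(13,10) = 286.

286


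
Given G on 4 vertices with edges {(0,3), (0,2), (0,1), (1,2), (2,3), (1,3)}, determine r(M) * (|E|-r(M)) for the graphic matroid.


r(M) = |V| - c = 4 - 1 = 3.
nullity = |E| - r(M) = 6 - 3 = 3.
Product = 3 * 3 = 9.

9


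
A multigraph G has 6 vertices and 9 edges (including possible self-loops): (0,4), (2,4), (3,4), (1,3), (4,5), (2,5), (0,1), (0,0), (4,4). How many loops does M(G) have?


In a graphic matroid, a loop is a self-loop edge (u,u) with rank 0.
Examining all 9 edges for self-loops...
Self-loops found: (0,0), (4,4)
Number of loops = 2.

2


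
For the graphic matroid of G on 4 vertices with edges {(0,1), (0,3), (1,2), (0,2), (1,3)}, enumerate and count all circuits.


A circuit in a graphic matroid = edge set of a simple cycle.
G has 4 vertices and 5 edges.
Enumerating all minimal edge subsets forming cycles...
Total circuits found: 3.

3


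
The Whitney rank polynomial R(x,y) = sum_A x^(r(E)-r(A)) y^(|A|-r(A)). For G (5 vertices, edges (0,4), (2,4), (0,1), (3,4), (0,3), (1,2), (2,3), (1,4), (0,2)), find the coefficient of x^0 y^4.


R(x,y) = sum over A in 2^E of x^(r(E)-r(A)) * y^(|A|-r(A)).
G has 5 vertices, 9 edges. r(E) = 4.
Enumerate all 2^9 = 512 subsets.
Count subsets with r(E)-r(A)=0 and |A|-r(A)=4: 9.

9


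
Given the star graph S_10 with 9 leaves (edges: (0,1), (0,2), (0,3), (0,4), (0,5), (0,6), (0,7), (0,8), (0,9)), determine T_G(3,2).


A star on 10 vertices is a tree with 9 edges.
T(x,y) = x^(9) for any tree.
T(3,2) = 3^9 = 19683.

19683


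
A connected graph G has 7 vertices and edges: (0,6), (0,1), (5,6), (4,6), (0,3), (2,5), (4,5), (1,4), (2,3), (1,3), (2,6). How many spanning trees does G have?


By Kirchhoff's matrix tree theorem, the number of spanning trees equals
the determinant of any cofactor of the Laplacian matrix L.
G has 7 vertices and 11 edges.
Computing the (6 x 6) cofactor determinant gives 209.

209


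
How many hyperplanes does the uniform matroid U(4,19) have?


Hyperplanes of U(4,19) are flats of rank 3.
In a uniform matroid, these are exactly the (3)-element subsets.
Count = C(19,3) = 19! / (3! * 16!) = 969.

969


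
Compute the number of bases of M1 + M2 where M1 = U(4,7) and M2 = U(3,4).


Bases of a direct sum M1 + M2: |B| = |B(M1)| * |B(M2)|.
|B(U(4,7))| = C(7,4) = 35.
|B(U(3,4))| = C(4,3) = 4.
Total bases = 35 * 4 = 140.

140


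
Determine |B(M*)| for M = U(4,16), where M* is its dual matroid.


The dual of U(r,n) is U(n-r, n) = U(12,16).
Bases of U(12,16) are all (12)-element subsets.
|B(M*)| = C(16,12) = 1820.

1820


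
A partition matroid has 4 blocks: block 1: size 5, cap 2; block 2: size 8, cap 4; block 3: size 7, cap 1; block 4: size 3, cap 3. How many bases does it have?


A basis picks exactly ci elements from block i.
Number of bases = product of C(|Si|, ci).
= C(5,2) * C(8,4) * C(7,1) * C(3,3)
= 10 * 70 * 7 * 1
= 4900.

4900


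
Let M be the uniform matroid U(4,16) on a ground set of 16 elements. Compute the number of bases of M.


Bases of U(4,16) are all 4-element subsets of the 16-element ground set.
Number of bases = C(16,4).
C(16,4) = 16! / (4! * 12!) = 1820.

1820


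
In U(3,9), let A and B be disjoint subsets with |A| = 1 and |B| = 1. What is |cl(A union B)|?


|A union B| = 1 + 1 = 2 (disjoint).
In U(3,9), cl(S) = S if |S| < 3, else cl(S) = E.
Since 2 < 3, cl(A union B) = A union B.
|cl(A union B)| = 2.

2


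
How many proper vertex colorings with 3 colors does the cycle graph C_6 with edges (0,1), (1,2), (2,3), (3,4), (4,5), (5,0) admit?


P(C_6, k) = (k-1)^6 + (-1)^6*(k-1).
P(3) = (2)^6 + 2
= 64 + 2 = 66.

66


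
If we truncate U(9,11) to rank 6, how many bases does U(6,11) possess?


Truncating U(9,11) to rank 6 gives U(6,11).
Bases of U(6,11) are all 6-element subsets of 11 elements.
Number of bases = C(11,6) = 462.

462


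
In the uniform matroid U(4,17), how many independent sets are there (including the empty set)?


Independent sets of U(4,17) are all subsets of size <= 4.
Count = (17 choose 0) + (17 choose 1) + (17 choose 2) + (17 choose 3) + (17 choose 4)
     = 1 + 17 + 136 + 680 + 2380
     = 3214.

3214


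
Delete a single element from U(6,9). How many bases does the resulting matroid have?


Deleting e from U(6,9) gives U(6,8) since n > r.
Bases of U(6,8) = (8 choose 6) = 28.

28


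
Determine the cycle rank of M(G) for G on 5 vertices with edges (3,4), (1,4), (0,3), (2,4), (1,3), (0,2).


Cycle rank (nullity) = |E| - r(M) = |E| - (|V| - c).
|E| = 6, |V| = 5, c = 1.
Nullity = 6 - (5 - 1) = 6 - 4 = 2.

2


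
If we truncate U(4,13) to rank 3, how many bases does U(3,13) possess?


Truncating U(4,13) to rank 3 gives U(3,13).
Bases of U(3,13) are all 3-element subsets of 13 elements.
Number of bases = (13 choose 3) = 286.

286


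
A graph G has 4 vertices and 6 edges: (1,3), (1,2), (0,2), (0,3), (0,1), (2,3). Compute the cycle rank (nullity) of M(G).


Cycle rank (nullity) = |E| - r(M) = |E| - (|V| - c).
|E| = 6, |V| = 4, c = 1.
Nullity = 6 - (4 - 1) = 6 - 3 = 3.

3


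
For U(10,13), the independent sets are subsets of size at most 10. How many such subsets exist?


Independent sets of U(10,13) are all subsets of size <= 10.
Count = (13 choose 0) + (13 choose 1) + (13 choose 2) + (13 choose 3) + (13 choose 4) + (13 choose 5) + (13 choose 6) + (13 choose 7) + (13 choose 8) + (13 choose 9) + (13 choose 10)
     = 1 + 13 + 78 + 286 + 715 + 1287 + 1716 + 1716 + 1287 + 715 + 286
     = 8100.

8100


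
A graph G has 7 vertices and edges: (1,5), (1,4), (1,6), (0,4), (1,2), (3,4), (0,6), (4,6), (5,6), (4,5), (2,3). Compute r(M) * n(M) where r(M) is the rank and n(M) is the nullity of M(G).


r(M) = |V| - c = 7 - 1 = 6.
nullity = |E| - r(M) = 11 - 6 = 5.
Product = 6 * 5 = 30.

30


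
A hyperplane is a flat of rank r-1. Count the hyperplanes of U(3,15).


Hyperplanes of U(3,15) are flats of rank 2.
In a uniform matroid, these are exactly the (2)-element subsets.
Count = C(15,2) = (15 * 14) / (1 * 2) = 105.

105


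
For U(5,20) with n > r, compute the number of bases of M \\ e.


Deleting e from U(5,20) gives U(5,19) since n > r.
Bases of U(5,19) = (19 choose 5) = 11628.

11628


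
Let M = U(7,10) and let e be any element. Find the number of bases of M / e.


Contracting e from U(7,10) gives U(6,9).
Bases of U(6,9) = C(9,6) = 84.

84


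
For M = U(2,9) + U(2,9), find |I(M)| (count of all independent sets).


For a direct sum, |I(M1+M2)| = |I(M1)| * |I(M2)|.
|I(U(2,9))| = sum C(9,k) for k=0..2 = 46.
|I(U(2,9))| = sum C(9,k) for k=0..2 = 46.
Total = 46 * 46 = 2116.

2116


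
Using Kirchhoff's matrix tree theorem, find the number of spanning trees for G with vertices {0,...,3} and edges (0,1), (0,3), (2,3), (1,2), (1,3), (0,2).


By Kirchhoff's matrix tree theorem, the number of spanning trees equals
the determinant of any cofactor of the Laplacian matrix L.
G has 4 vertices and 6 edges.
Computing the (3 x 3) cofactor determinant gives 16.

16


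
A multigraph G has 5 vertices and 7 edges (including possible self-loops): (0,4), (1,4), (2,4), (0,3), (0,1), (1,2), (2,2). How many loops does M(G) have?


In a graphic matroid, a loop is a self-loop edge (u,u) with rank 0.
Examining all 7 edges for self-loops...
Self-loops found: (2,2)
Number of loops = 1.

1


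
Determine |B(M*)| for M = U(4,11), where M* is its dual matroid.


The dual of U(r,n) is U(n-r, n) = U(7,11).
Bases of U(7,11) are all (7)-element subsets.
|B(M*)| = C(11,7) = 11! / (7! * 4!) = 330.

330


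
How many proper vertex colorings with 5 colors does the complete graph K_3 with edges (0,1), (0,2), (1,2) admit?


P(K_3, k) = k(k-1)(k-2)...(k-2).
P(5) = (5) * (4) * (3) = 60.

60


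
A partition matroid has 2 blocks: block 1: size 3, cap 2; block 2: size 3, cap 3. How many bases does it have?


A basis picks exactly ci elements from block i.
Number of bases = product of C(|Si|, ci).
= C(3,2) * C(3,3)
= 3 * 1
= 3.

3


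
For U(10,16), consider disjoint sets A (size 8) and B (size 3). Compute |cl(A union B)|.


|A union B| = 8 + 3 = 11 (disjoint).
In U(10,16), cl(S) = S if |S| < 10, else cl(S) = E.
Since 11 >= 10, cl(A union B) = E.
|cl(A union B)| = 16.

16


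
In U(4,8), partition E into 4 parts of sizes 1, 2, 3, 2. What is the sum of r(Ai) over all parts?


r(Ai) = min(|Ai|, 4) for each part.
Sum = min(1,4) + min(2,4) + min(3,4) + min(2,4)
    = 1 + 2 + 3 + 2
    = 8.

8


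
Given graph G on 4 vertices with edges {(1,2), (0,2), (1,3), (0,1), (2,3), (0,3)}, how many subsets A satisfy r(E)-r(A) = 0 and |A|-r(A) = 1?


R(x,y) = sum over A in 2^E of x^(r(E)-r(A)) * y^(|A|-r(A)).
G has 4 vertices, 6 edges. r(E) = 3.
Enumerate all 2^6 = 64 subsets.
Count subsets with r(E)-r(A)=0 and |A|-r(A)=1: 15.

15


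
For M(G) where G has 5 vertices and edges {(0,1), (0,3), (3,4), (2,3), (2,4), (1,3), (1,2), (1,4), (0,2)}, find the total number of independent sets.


An independent set in a graphic matroid is an acyclic edge subset.
G has 5 vertices and 9 edges.
Enumerate all 2^9 = 512 subsets, checking for acyclicity.
Total independent sets = 198.

198


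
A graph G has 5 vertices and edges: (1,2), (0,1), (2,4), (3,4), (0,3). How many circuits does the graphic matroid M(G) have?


A circuit in a graphic matroid = edge set of a simple cycle.
G has 5 vertices and 5 edges.
Enumerating all minimal edge subsets forming cycles...
Total circuits found: 1.

1


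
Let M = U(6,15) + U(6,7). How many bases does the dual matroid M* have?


(M1+M2)* = M1* + M2*.
M1* = U(9,15), bases: C(15,9) = 5005.
M2* = U(1,7), bases: C(7,1) = 7.
|B(M*)| = 5005 * 7 = 35035.

35035


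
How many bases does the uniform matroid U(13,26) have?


Bases of U(13,26) are all 13-element subsets of the 26-element ground set.
Number of bases = C(26,13).
C(26,13) = 10400600.

10400600


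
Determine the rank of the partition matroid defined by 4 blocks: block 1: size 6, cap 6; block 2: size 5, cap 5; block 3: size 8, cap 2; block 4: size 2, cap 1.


Rank of a partition matroid = sum of min(|Si|, ci) for each block.
= min(6,6) + min(5,5) + min(8,2) + min(2,1)
= 6 + 5 + 2 + 1
= 14.

14


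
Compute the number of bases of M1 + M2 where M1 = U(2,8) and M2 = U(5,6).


Bases of a direct sum M1 + M2: |B| = |B(M1)| * |B(M2)|.
|B(U(2,8))| = C(8,2) = 28.
|B(U(5,6))| = C(6,5) = 6.
Total bases = 28 * 6 = 168.

168


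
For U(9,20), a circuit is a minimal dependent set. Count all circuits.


In U(9,20), circuits are the (10)-element subsets.
Any set of 10 elements is dependent, and removing any one element gives
an independent set of size 9, so it is a minimal dependent set.
Number of circuits = (20 choose 10) = 184756.

184756


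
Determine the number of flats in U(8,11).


Flats of U(8,11): every subset of size < 8 is a flat, plus E itself.
Count = C(11,0) + C(11,1) + C(11,2) + C(11,3) + C(11,4) + C(11,5) + C(11,6) + C(11,7) + 1
     = 1 + 11 + 55 + 165 + 330 + 462 + 462 + 330 + 1
     = 1817.

1817


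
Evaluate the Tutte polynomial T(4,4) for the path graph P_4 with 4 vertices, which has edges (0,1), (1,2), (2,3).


A path on 4 vertices is a tree with 3 edges.
T(x,y) = x^(3) for any tree.
T(4,4) = 4^3 = 64.

64


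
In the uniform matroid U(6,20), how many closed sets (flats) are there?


Flats of U(6,20): every subset of size < 6 is a flat, plus E itself.
Count = (20 choose 0) + (20 choose 1) + (20 choose 2) + (20 choose 3) + (20 choose 4) + (20 choose 5) + 1
     = 1 + 20 + 190 + 1140 + 4845 + 15504 + 1
     = 21701.

21701


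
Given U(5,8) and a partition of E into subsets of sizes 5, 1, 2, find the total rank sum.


r(Ai) = min(|Ai|, 5) for each part.
Sum = min(5,5) + min(1,5) + min(2,5)
    = 5 + 1 + 2
    = 8.

8


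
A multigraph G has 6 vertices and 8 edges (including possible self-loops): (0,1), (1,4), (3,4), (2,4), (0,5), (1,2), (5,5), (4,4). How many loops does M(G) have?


In a graphic matroid, a loop is a self-loop edge (u,u) with rank 0.
Examining all 8 edges for self-loops...
Self-loops found: (5,5), (4,4)
Number of loops = 2.

2


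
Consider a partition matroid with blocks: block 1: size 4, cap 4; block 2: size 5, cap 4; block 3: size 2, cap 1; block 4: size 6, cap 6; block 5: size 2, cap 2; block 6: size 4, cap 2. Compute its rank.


Rank of a partition matroid = sum of min(|Si|, ci) for each block.
= min(4,4) + min(5,4) + min(2,1) + min(6,6) + min(2,2) + min(4,2)
= 4 + 4 + 1 + 6 + 2 + 2
= 19.

19


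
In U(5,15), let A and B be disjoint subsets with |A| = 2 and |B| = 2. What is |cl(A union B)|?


|A union B| = 2 + 2 = 4 (disjoint).
In U(5,15), cl(S) = S if |S| < 5, else cl(S) = E.
Since 4 < 5, cl(A union B) = A union B.
|cl(A union B)| = 4.

4


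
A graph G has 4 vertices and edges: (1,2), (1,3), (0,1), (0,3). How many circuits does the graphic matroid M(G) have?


A circuit in a graphic matroid = edge set of a simple cycle.
G has 4 vertices and 4 edges.
Enumerating all minimal edge subsets forming cycles...
Total circuits found: 1.

1


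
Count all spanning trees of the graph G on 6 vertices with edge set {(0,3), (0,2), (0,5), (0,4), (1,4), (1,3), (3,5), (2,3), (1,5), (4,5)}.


By Kirchhoff's matrix tree theorem, the number of spanning trees equals
the determinant of any cofactor of the Laplacian matrix L.
G has 6 vertices and 10 edges.
Computing the (5 x 5) cofactor determinant gives 114.

114


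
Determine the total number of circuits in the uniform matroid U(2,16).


In U(2,16), circuits are the (3)-element subsets.
Any set of 3 elements is dependent, and removing any one element gives
an independent set of size 2, so it is a minimal dependent set.
Number of circuits = C(16,3) = 16! / (3! * 13!) = 560.

560


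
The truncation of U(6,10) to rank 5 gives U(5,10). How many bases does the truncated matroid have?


Truncating U(6,10) to rank 5 gives U(5,10).
Bases of U(5,10) are all 5-element subsets of 10 elements.
Number of bases = C(10,5) = 252.

252


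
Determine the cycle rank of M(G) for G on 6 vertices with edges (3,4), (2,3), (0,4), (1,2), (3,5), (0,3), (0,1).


Cycle rank (nullity) = |E| - r(M) = |E| - (|V| - c).
|E| = 7, |V| = 6, c = 1.
Nullity = 7 - (6 - 1) = 7 - 5 = 2.

2


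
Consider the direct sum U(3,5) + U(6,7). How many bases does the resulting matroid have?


Bases of a direct sum M1 + M2: |B| = |B(M1)| * |B(M2)|.
|B(U(3,5))| = C(5,3) = 10.
|B(U(6,7))| = C(7,6) = 7.
Total bases = 10 * 7 = 70.

70


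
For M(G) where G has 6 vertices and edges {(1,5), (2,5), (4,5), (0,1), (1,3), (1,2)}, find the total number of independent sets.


An independent set in a graphic matroid is an acyclic edge subset.
G has 6 vertices and 6 edges.
Enumerate all 2^6 = 64 subsets, checking for acyclicity.
Total independent sets = 56.

56


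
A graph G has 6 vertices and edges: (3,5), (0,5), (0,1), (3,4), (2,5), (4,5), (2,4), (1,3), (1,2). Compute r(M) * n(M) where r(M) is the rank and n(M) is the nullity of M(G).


r(M) = |V| - c = 6 - 1 = 5.
nullity = |E| - r(M) = 9 - 5 = 4.
Product = 5 * 4 = 20.

20


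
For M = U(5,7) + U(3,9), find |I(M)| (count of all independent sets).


For a direct sum, |I(M1+M2)| = |I(M1)| * |I(M2)|.
|I(U(5,7))| = sum C(7,k) for k=0..5 = 120.
|I(U(3,9))| = sum C(9,k) for k=0..3 = 130.
Total = 120 * 130 = 15600.

15600


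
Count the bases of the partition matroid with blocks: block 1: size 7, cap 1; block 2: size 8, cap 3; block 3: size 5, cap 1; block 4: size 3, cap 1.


A basis picks exactly ci elements from block i.
Number of bases = product of C(|Si|, ci).
= C(7,1) * C(8,3) * C(5,1) * C(3,1)
= 7 * 56 * 5 * 3
= 5880.

5880


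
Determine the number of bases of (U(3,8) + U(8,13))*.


(M1+M2)* = M1* + M2*.
M1* = U(5,8), bases: C(8,5) = 56.
M2* = U(5,13), bases: C(13,5) = 1287.
|B(M*)| = 56 * 1287 = 72072.

72072


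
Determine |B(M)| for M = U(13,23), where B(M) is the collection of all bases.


Bases of U(13,23) are all 13-element subsets of the 23-element ground set.
Number of bases = C(23,13).
C(23,13) = 23! / (13! * 10!) = 1144066.

1144066


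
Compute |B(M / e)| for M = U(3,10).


Contracting e from U(3,10) gives U(2,9).
Bases of U(2,9) = C(9,2) = (9 * 8) / (1 * 2) = 36.

36


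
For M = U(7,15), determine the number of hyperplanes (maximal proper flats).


Hyperplanes of U(7,15) are flats of rank 6.
In a uniform matroid, these are exactly the (6)-element subsets.
Count = C(15,6) = 5005.

5005


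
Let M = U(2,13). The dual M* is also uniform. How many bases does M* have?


The dual of U(r,n) is U(n-r, n) = U(11,13).
Bases of U(11,13) are all (11)-element subsets.
|B(M*)| = C(13,11) = 13! / (11! * 2!) = 78.

78


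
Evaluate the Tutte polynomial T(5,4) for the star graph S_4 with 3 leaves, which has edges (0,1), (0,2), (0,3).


A star on 4 vertices is a tree with 3 edges.
T(x,y) = x^(3) for any tree.
T(5,4) = 5^3 = 125.

125


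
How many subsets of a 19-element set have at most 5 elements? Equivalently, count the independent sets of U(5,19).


Independent sets of U(5,19) are all subsets of size <= 5.
Count = C(19,0) + C(19,1) + C(19,2) + C(19,3) + C(19,4) + C(19,5)
     = 1 + 19 + 171 + 969 + 3876 + 11628
     = 16664.

16664


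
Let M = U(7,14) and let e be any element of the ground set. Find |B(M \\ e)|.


Deleting e from U(7,14) gives U(7,13) since n > r.
Bases of U(7,13) = C(13,7) = 13! / (7! * 6!) = 1716.

1716


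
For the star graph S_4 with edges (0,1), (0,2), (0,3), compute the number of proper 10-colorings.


P(tree, k) = k * (k-1)^(3) for any tree on 4 vertices.
P(10) = 10 * 9^3 = 10 * 729 = 7290.

7290


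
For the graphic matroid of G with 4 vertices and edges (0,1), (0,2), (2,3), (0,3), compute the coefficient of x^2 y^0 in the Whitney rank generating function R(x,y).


R(x,y) = sum over A in 2^E of x^(r(E)-r(A)) * y^(|A|-r(A)).
G has 4 vertices, 4 edges. r(E) = 3.
Enumerate all 2^4 = 16 subsets.
Count subsets with r(E)-r(A)=2 and |A|-r(A)=0: 4.

4


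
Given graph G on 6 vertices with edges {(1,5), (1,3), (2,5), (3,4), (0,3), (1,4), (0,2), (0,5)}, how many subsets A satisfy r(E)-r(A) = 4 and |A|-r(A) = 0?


R(x,y) = sum over A in 2^E of x^(r(E)-r(A)) * y^(|A|-r(A)).
G has 6 vertices, 8 edges. r(E) = 5.
Enumerate all 2^8 = 256 subsets.
Count subsets with r(E)-r(A)=4 and |A|-r(A)=0: 8.

8


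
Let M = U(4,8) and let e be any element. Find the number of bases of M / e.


Contracting e from U(4,8) gives U(3,7).
Bases of U(3,7) = C(7,3) = (7 * 6 * 5) / (1 * 2 * 3) = 35.

35


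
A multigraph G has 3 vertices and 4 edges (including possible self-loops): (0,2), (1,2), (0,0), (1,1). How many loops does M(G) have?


In a graphic matroid, a loop is a self-loop edge (u,u) with rank 0.
Examining all 4 edges for self-loops...
Self-loops found: (0,0), (1,1)
Number of loops = 2.

2


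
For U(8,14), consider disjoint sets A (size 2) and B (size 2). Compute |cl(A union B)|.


|A union B| = 2 + 2 = 4 (disjoint).
In U(8,14), cl(S) = S if |S| < 8, else cl(S) = E.
Since 4 < 8, cl(A union B) = A union B.
|cl(A union B)| = 4.

4


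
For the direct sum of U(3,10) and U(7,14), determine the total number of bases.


Bases of a direct sum M1 + M2: |B| = |B(M1)| * |B(M2)|.
|B(U(3,10))| = C(10,3) = 120.
|B(U(7,14))| = C(14,7) = 3432.
Total bases = 120 * 3432 = 411840.

411840


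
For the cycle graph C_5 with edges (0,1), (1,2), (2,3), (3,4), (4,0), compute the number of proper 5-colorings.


P(C_5, k) = (k-1)^5 + (-1)^5*(k-1).
P(5) = (4)^5 - 4
= 1024 - 4 = 1020.

1020


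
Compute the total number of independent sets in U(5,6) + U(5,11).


For a direct sum, |I(M1+M2)| = |I(M1)| * |I(M2)|.
|I(U(5,6))| = sum C(6,k) for k=0..5 = 63.
|I(U(5,11))| = sum C(11,k) for k=0..5 = 1024.
Total = 63 * 1024 = 64512.

64512


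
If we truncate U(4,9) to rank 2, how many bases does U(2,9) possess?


Truncating U(4,9) to rank 2 gives U(2,9).
Bases of U(2,9) are all 2-element subsets of 9 elements.
Number of bases = (9 choose 2) = 36.

36


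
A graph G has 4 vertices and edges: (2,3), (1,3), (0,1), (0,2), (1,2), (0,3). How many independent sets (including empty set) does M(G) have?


An independent set in a graphic matroid is an acyclic edge subset.
G has 4 vertices and 6 edges.
Enumerate all 2^6 = 64 subsets, checking for acyclicity.
Total independent sets = 38.

38


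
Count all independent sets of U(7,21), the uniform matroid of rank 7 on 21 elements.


Independent sets of U(7,21) are all subsets of size <= 7.
Count = (21 choose 0) + (21 choose 1) + (21 choose 2) + (21 choose 3) + (21 choose 4) + (21 choose 5) + (21 choose 6) + (21 choose 7)
     = 1 + 21 + 210 + 1330 + 5985 + 20349 + 54264 + 116280
     = 198440.

198440


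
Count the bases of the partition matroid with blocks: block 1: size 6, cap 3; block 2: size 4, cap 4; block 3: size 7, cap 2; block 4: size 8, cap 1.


A basis picks exactly ci elements from block i.
Number of bases = product of C(|Si|, ci).
= C(6,3) * C(4,4) * C(7,2) * C(8,1)
= 20 * 1 * 21 * 8
= 3360.

3360


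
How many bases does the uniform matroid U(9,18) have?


Bases of U(9,18) are all 9-element subsets of the 18-element ground set.
Number of bases = C(18,9).
C(18,9) = 48620.

48620


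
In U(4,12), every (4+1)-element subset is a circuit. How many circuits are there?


In U(4,12), circuits are the (5)-element subsets.
Any set of 5 elements is dependent, and removing any one element gives
an independent set of size 4, so it is a minimal dependent set.
Number of circuits = C(12,5) = 12! / (5! * 7!) = 792.

792


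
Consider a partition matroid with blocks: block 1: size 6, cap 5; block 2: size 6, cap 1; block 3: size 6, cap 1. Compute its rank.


Rank of a partition matroid = sum of min(|Si|, ci) for each block.
= min(6,5) + min(6,1) + min(6,1)
= 5 + 1 + 1
= 7.

7


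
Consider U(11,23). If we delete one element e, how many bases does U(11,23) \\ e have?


Deleting e from U(11,23) gives U(11,22) since n > r.
Bases of U(11,22) = C(22,11) = 705432.

705432


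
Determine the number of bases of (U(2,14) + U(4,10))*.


(M1+M2)* = M1* + M2*.
M1* = U(12,14), bases: C(14,12) = 91.
M2* = U(6,10), bases: C(10,6) = 210.
|B(M*)| = 91 * 210 = 19110.

19110


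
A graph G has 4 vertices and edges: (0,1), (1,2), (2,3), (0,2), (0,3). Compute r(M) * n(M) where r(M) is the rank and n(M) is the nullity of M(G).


r(M) = |V| - c = 4 - 1 = 3.
nullity = |E| - r(M) = 5 - 3 = 2.
Product = 3 * 2 = 6.

6


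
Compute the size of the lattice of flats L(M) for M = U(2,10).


Flats of U(2,10): every subset of size < 2 is a flat, plus E itself.
Count = C(10,0) + C(10,1) + 1
     = 1 + 10 + 1
     = 12.

12


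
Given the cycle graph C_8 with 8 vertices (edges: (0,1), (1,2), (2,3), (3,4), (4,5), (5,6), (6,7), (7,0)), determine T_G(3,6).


T(C_8; x,y) = x + x^2 + ... + x^(7) + y.
T(3,6) = 3^1 + 3^2 + 3^3 + 3^4 + 3^5 + 3^6 + 3^7 + 6
= 3 + 9 + 27 + 81 + 243 + 729 + 2187 + 6
= 3285.

3285


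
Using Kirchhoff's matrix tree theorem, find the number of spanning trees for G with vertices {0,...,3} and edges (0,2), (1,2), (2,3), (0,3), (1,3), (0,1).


By Kirchhoff's matrix tree theorem, the number of spanning trees equals
the determinant of any cofactor of the Laplacian matrix L.
G has 4 vertices and 6 edges.
Computing the (3 x 3) cofactor determinant gives 16.

16


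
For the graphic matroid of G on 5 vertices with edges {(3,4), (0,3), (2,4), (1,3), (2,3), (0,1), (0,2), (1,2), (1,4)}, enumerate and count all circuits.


A circuit in a graphic matroid = edge set of a simple cycle.
G has 5 vertices and 9 edges.
Enumerating all minimal edge subsets forming cycles...
Total circuits found: 22.

22


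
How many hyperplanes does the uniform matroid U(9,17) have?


Hyperplanes of U(9,17) are flats of rank 8.
In a uniform matroid, these are exactly the (8)-element subsets.
Count = C(17,8) = 17! / (8! * 9!) = 24310.

24310


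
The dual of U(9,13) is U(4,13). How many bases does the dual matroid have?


The dual of U(r,n) is U(n-r, n) = U(4,13).
Bases of U(4,13) are all (4)-element subsets.
|B(M*)| = C(13,4) = (13 * 12 * 11 * 10) / (1 * 2 * 3 * 4) = 715.

715
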